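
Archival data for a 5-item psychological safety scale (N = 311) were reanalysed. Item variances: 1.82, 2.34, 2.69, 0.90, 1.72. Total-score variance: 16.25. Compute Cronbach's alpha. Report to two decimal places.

ΣVar(i) = 1.82 + 2.34 + 2.69 + 0.90 + 1.72 = 9.47
α = (k/(k−1))·(1 − ΣVar(i)/total variance) = (5/4)·(1 − 9.47/16.25) = 0.52

α = 0.52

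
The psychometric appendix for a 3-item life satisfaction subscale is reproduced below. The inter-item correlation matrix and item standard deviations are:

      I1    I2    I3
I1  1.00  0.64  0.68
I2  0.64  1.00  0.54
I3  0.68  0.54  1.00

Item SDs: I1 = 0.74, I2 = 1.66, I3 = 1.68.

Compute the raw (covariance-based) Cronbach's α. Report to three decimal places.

Σσ²ᵢ = 0.74² + 1.66² + 1.68² = 6.1256
Covariances σ_ij = r_ij · s_i · s_j:
  σ(I1,I2) = 0.64 × 0.74 × 1.66 = 0.7862
  σ(I1,I3) = 0.68 × 0.74 × 1.68 = 0.8454
  σ(I2,I3) = 0.54 × 1.66 × 1.68 = 1.5060
σ²_T = Σσ²ᵢ + 2·Σσ_ij = 6.1256 + 2 × 3.1376 = 12.4008
α = (3/2)·(1 − 6.1256/12.4008) = 0.759

Cronbach's α = 0.759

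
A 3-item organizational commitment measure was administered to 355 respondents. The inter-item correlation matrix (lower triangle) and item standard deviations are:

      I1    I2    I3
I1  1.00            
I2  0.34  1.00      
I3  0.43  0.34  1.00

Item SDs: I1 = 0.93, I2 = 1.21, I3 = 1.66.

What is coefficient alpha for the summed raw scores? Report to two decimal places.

α = 0.61

Σσ²ᵢ = 0.93² + 1.21² + 1.66² = 5.0846
Covariances σ_ij = r_ij · s_i · s_j:
  σ(I1,I2) = 0.34 × 0.93 × 1.21 = 0.3826
  σ(I1,I3) = 0.43 × 0.93 × 1.66 = 0.6638
  σ(I2,I3) = 0.34 × 1.21 × 1.66 = 0.6829
σ²_T = Σσ²ᵢ + 2·Σσ_ij = 5.0846 + 2 × 1.7293 = 8.5432
α = (3/2)·(1 − 5.0846/8.5432) = 0.61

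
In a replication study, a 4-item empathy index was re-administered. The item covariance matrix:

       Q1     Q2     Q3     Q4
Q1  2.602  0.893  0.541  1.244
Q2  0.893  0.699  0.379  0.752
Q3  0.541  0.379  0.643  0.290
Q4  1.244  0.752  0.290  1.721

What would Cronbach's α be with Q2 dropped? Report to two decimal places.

Remaining items: Q1, Q3, Q4 (k = 3).
sum of item variances = 2.602 + 0.643 + 1.721 = 4.966
Var(T) = 4.966 + 2 × 2.075 = 9.116
α (item deleted) = (3/2)·(1 − 4.966/9.116) = 0.68

Cronbach's α = 0.68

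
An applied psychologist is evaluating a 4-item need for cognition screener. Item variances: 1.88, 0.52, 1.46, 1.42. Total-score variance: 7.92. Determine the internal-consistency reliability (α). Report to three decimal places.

Σσᵢ² = 1.88 + 0.52 + 1.46 + 1.42 = 5.28
α = (k/(k−1))·(1 − Σσᵢ²/σ²_T) = (4/3)·(1 − 5.28/7.92) = 0.444

α = 0.444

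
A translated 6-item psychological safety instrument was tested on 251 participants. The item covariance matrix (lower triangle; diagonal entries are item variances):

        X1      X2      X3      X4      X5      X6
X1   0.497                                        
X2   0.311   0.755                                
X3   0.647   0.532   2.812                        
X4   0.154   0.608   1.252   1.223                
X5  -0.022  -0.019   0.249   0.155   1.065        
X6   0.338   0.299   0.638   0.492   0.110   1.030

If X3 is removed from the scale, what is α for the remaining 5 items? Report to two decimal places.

Remaining items: X1, X2, X4, X5, X6 (k = 5).
sum of item variances = 0.497 + 0.755 + 1.223 + 1.065 + 1.030 = 4.570
total variance = 4.570 + 2 × 2.426 = 9.422
α (item deleted) = (5/4)·(1 − 4.570/9.422) = 0.64

α = 0.64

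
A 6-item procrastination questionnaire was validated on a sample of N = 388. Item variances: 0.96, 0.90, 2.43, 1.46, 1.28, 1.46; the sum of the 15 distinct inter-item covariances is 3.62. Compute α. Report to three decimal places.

Σσᵢ² = 0.96 + 0.90 + 2.43 + 1.46 + 1.28 + 1.46 = 8.49
Sum of distinct covariances = 3.62
σ²_total = Σσᵢ² + 2·Σcov = 8.49 + 2 × 3.62 = 15.73
α = (6/5)·(1 − 8.49/15.73) = 0.552

α = 0.552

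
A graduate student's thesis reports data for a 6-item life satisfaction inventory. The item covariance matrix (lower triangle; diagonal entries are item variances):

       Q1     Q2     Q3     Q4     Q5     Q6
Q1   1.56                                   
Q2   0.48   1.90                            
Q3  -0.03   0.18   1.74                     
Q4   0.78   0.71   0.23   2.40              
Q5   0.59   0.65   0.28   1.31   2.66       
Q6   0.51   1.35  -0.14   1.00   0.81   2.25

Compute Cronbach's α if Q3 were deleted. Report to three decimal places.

Remaining items: Q1, Q2, Q4, Q5, Q6 (k = 5).
sum of item variances = 1.56 + 1.90 + 2.40 + 2.66 + 2.25 = 10.77
σ²_total = 10.77 + 2 × 8.19 = 27.15
α (item deleted) = (5/4)·(1 − 10.77/27.15) = 0.754

α = 0.754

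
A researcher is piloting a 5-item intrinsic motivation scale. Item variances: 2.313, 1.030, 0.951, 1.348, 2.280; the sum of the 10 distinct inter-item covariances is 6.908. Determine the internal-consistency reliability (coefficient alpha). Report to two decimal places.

coefficient alpha = 0.79

sum of item variances = 2.313 + 1.030 + 0.951 + 1.348 + 2.280 = 7.922
Sum of distinct covariances = 6.908
σ²_total = sum of item variances + 2·Σcov = 7.922 + 2 × 6.908 = 21.738
α = (5/4)·(1 − 7.922/21.738) = 0.79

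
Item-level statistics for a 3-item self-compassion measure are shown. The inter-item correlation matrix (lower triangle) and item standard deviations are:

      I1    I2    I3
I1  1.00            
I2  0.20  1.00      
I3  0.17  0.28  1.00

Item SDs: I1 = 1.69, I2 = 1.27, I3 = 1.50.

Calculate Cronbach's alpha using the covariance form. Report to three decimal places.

Cronbach's alpha = 0.440

Σσ²ᵢ = 1.69² + 1.27² + 1.50² = 6.7190
Covariances σ_ij = r_ij · s_i · s_j:
  σ(I1,I2) = 0.20 × 1.69 × 1.27 = 0.4293
  σ(I1,I3) = 0.17 × 1.69 × 1.50 = 0.4309
  σ(I2,I3) = 0.28 × 1.27 × 1.50 = 0.5334
σ²_T = Σσ²ᵢ + 2·Σσ_ij = 6.7190 + 2 × 1.3936 = 9.5062
α = (3/2)·(1 − 6.7190/9.5062) = 0.440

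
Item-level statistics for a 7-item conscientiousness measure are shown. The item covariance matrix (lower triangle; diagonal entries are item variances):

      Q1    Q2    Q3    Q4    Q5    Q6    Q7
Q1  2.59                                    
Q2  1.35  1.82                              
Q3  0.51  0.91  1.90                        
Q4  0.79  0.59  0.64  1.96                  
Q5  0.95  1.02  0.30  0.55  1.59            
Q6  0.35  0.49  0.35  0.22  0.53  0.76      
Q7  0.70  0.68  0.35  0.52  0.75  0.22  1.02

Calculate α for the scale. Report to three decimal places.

α = 0.801

Σσ²ᵢ = 2.59 + 1.82 + 1.90 + 1.96 + 1.59 + 0.76 + 1.02 = 11.64
Sum of the distinct covariances = 12.77
σ²_T = 11.64 + 2 × 12.77 = 37.18
α = (k/(k−1))·(1 − Σσ²ᵢ/σ²_T) = (7/6)·(1 − 11.64/37.18) = 0.801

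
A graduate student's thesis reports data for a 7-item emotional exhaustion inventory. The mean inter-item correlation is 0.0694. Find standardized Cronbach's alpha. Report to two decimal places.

α = 0.34

Standardized α = k·r̄ / (1 + (k−1)·r̄) = 7 × 0.0694 / (1 + 6 × 0.0694)
  = 0.4858 / 1.4164 = 0.34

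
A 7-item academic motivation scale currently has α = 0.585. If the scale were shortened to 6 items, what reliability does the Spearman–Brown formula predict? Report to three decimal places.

predicted reliability = 0.547

Length factor m = 6/7 = 0.8571
α' = m·α / (1 − (1−m)·α)
   = 6/7 × 0.585 / (1 − (1 − 6/7) × 0.585)
   = 0.5014 / 0.9164 = 0.547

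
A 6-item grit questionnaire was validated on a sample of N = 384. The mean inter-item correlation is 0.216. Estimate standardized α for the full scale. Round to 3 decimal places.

Standardized α = k·r̄ / (1 + (k−1)·r̄) = 6 × 0.216 / (1 + 5 × 0.216)
  = 1.2960 / 2.0800 = 0.623

α = 0.623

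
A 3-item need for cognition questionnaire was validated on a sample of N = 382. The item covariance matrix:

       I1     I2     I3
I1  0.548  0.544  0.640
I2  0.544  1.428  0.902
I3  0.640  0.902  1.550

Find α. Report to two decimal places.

Σσᵢ² = 0.548 + 1.428 + 1.550 = 3.526
Σ_{i<j} σ_ij = 2.086
Var(T) = 3.526 + 2 × 2.086 = 7.698
α = (k/(k−1))·(1 − Σσᵢ²/Var(T)) = (3/2)·(1 − 3.526/7.698) = 0.81

α = 0.81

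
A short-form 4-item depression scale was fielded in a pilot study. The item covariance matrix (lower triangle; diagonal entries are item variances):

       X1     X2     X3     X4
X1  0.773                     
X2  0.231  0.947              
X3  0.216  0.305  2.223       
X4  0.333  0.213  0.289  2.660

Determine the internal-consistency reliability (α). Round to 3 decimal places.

α = 0.433

Σσ²ᵢ = 0.773 + 0.947 + 2.223 + 2.660 = 6.603
Sum of the distinct covariances = 1.587
σ²_total = 6.603 + 2 × 1.587 = 9.777
α = (k/(k−1))·(1 − Σσ²ᵢ/σ²_total) = (4/3)·(1 − 6.603/9.777) = 0.433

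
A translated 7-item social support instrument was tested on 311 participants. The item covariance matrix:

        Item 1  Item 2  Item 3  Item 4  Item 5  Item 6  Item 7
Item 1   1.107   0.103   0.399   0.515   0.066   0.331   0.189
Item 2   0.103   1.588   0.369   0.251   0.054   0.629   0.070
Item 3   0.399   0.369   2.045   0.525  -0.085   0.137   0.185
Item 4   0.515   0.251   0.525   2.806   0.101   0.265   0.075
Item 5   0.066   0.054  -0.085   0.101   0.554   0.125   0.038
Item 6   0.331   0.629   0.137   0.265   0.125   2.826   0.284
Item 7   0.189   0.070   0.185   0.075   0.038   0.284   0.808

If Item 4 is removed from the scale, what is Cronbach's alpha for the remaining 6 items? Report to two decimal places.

α = 0.47

Remaining items: Item 1, Item 2, Item 3, Item 5, Item 6, Item 7 (k = 6).
Σσᵢ² = 1.107 + 1.588 + 2.045 + 0.554 + 2.826 + 0.808 = 8.928
σ²_T = 8.928 + 2 × 2.894 = 14.716
α (item deleted) = (6/5)·(1 − 8.928/14.716) = 0.47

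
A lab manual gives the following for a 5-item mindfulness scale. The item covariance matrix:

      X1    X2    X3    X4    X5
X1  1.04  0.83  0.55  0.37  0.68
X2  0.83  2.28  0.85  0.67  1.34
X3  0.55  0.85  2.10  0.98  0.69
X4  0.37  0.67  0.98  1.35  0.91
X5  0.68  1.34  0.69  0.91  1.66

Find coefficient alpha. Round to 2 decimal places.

α = 0.81

ΣVar(i) = 1.04 + 2.28 + 2.10 + 1.35 + 1.66 = 8.43
Σ_{i<j} σ_ij = 7.87
σ²_T = 8.43 + 2 × 7.87 = 24.17
α = (k/(k−1))·(1 − ΣVar(i)/σ²_T) = (5/4)·(1 − 8.43/24.17) = 0.81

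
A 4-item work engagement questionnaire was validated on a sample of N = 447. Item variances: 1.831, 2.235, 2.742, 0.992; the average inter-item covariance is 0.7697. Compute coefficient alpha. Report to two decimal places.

coefficient alpha = 0.72

Σσ²ᵢ = 1.831 + 2.235 + 2.742 + 0.992 = 7.800
Sum of the 6 distinct covariances = 6 × 0.7697 = 4.6182
σ²_T = Σσ²ᵢ + 2·Σcov = 7.800 + 2 × 4.6182 = 17.0364
α = (4/3)·(1 − 7.800/17.0364) = 0.72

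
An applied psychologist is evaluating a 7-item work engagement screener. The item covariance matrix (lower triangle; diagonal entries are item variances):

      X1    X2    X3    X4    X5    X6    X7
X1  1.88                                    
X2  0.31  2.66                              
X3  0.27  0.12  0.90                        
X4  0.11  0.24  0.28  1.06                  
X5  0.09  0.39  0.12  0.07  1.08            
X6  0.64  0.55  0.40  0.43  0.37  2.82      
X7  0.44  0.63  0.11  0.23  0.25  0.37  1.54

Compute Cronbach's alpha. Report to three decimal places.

Cronbach's alpha = 0.605

sum of item variances = 1.88 + 2.66 + 0.90 + 1.06 + 1.08 + 2.82 + 1.54 = 11.94
Sum of off-diagonal covariances = 6.42
total variance = 11.94 + 2 × 6.42 = 24.78
α = (k/(k−1))·(1 − sum of item variances/total variance) = (7/6)·(1 − 11.94/24.78) = 0.605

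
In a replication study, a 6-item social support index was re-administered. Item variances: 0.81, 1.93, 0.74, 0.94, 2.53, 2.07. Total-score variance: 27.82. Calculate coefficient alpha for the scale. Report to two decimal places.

sum of item variances = 0.81 + 1.93 + 0.74 + 0.94 + 2.53 + 2.07 = 9.02
α = (k/(k−1))·(1 − sum of item variances/Var(T)) = (6/5)·(1 − 9.02/27.82) = 0.81

coefficient alpha = 0.81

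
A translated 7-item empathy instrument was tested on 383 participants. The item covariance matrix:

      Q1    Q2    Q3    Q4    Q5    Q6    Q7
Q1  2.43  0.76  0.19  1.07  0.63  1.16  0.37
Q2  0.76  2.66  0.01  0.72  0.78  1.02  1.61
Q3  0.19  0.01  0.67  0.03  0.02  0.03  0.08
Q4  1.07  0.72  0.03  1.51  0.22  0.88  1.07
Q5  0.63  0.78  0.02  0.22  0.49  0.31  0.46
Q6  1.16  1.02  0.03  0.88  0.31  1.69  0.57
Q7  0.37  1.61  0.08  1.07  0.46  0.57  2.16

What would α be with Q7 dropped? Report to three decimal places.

Remaining items: Q1, Q2, Q3, Q4, Q5, Q6 (k = 6).
sum of item variances = 2.43 + 2.66 + 0.67 + 1.51 + 0.49 + 1.69 = 9.45
σ²_T = 9.45 + 2 × 7.83 = 25.11
α (item deleted) = (6/5)·(1 − 9.45/25.11) = 0.748

α = 0.748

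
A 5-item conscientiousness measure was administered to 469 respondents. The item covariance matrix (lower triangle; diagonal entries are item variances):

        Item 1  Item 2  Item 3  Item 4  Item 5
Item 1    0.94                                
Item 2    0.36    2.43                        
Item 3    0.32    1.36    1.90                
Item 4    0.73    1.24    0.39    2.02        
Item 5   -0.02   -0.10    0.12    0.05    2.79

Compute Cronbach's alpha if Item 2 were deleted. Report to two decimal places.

Remaining items: Item 1, Item 3, Item 4, Item 5 (k = 4).
Σσ²ᵢ = 0.94 + 1.90 + 2.02 + 2.79 = 7.65
total variance = 7.65 + 2 × 1.59 = 10.83
α (item deleted) = (4/3)·(1 − 7.65/10.83) = 0.39

α = 0.39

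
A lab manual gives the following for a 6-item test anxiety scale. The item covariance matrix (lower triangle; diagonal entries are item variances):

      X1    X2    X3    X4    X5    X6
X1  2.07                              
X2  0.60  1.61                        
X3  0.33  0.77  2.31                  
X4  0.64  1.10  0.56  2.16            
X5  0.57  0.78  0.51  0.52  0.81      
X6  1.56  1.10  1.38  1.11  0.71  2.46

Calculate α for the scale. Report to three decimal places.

ΣVar(i) = 2.07 + 1.61 + 2.31 + 2.16 + 0.81 + 2.46 = 11.42
Sum of the distinct covariances = 12.24
σ²_T = 11.42 + 2 × 12.24 = 35.90
α = (k/(k−1))·(1 − ΣVar(i)/σ²_T) = (6/5)·(1 − 11.42/35.90) = 0.818

α = 0.818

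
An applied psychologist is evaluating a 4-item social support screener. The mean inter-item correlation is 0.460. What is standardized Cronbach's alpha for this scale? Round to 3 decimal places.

α = 0.773

Standardized α = k·r̄ / (1 + (k−1)·r̄) = 4 × 0.460 / (1 + 3 × 0.460)
  = 1.8400 / 2.3800 = 0.773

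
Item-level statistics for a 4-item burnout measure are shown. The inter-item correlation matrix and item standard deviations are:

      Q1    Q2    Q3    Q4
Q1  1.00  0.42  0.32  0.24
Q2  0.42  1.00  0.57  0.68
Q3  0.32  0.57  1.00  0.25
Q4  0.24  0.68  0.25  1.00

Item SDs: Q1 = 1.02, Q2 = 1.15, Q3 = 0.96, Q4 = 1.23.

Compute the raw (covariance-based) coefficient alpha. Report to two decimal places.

Σσ²ᵢ = 1.02² + 1.15² + 0.96² + 1.23² = 4.7974
Covariances σ_ij = r_ij · s_i · s_j:
  σ(Q1,Q2) = 0.42 × 1.02 × 1.15 = 0.4927
  σ(Q1,Q3) = 0.32 × 1.02 × 0.96 = 0.3133
  σ(Q1,Q4) = 0.24 × 1.02 × 1.23 = 0.3011
  σ(Q2,Q3) = 0.57 × 1.15 × 0.96 = 0.6293
  σ(Q2,Q4) = 0.68 × 1.15 × 1.23 = 0.9619
  σ(Q3,Q4) = 0.25 × 0.96 × 1.23 = 0.2952
σ²_T = Σσ²ᵢ + 2·Σσ_ij = 4.7974 + 2 × 2.9935 = 10.7844
α = (4/3)·(1 − 4.7974/10.7844) = 0.74

coefficient alpha = 0.74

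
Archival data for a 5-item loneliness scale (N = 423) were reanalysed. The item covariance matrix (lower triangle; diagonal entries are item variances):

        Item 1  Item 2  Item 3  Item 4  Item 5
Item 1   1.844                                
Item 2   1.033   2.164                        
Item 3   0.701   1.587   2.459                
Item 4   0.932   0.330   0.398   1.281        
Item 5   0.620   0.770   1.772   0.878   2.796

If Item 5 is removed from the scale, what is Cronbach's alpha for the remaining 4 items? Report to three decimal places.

α = 0.750

Remaining items: Item 1, Item 2, Item 3, Item 4 (k = 4).
ΣVar(i) = 1.844 + 2.164 + 2.459 + 1.281 = 7.748
σ²_total = 7.748 + 2 × 4.981 = 17.710
α (item deleted) = (4/3)·(1 − 7.748/17.710) = 0.750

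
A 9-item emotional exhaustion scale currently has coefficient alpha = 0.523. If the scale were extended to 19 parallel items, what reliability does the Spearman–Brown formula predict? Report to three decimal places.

predicted reliability = 0.698

Length factor m = 19/9 = 2.1111
α' = m·α / (1 + (m−1)·α)
   = 19/9 × 0.523 / (1 + (19/9 − 1) × 0.523)
   = 1.1041 / 1.5811 = 0.698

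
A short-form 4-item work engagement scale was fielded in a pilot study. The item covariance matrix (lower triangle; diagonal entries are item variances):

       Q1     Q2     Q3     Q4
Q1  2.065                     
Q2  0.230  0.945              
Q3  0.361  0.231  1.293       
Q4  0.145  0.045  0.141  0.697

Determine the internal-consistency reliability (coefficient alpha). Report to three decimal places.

ΣVar(i) = 2.065 + 0.945 + 1.293 + 0.697 = 5.000
Σ_{i<j} σ_ij = 1.153
total variance = 5.000 + 2 × 1.153 = 7.306
α = (k/(k−1))·(1 − ΣVar(i)/total variance) = (4/3)·(1 − 5.000/7.306) = 0.421

α = 0.421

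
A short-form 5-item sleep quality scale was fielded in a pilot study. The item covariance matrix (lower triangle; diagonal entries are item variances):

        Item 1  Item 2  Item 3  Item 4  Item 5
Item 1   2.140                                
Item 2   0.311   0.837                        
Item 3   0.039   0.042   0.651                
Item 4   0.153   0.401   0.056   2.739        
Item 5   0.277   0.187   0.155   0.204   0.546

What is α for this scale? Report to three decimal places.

α = 0.432

sum of item variances = 2.140 + 0.837 + 0.651 + 2.739 + 0.546 = 6.913
Σ_{i<j} σ_ij = 1.825
total variance = 6.913 + 2 × 1.825 = 10.563
α = (k/(k−1))·(1 − sum of item variances/total variance) = (5/4)·(1 − 6.913/10.563) = 0.432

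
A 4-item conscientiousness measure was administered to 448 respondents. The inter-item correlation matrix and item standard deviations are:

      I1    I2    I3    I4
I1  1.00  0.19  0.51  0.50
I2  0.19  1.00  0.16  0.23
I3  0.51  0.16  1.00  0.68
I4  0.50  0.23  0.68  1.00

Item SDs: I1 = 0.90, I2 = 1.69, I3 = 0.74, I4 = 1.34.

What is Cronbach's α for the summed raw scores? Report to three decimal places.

Σσ²ᵢ = 0.90² + 1.69² + 0.74² + 1.34² = 6.0093
Covariances σ_ij = r_ij · s_i · s_j:
  σ(I1,I2) = 0.19 × 0.90 × 1.69 = 0.2890
  σ(I1,I3) = 0.51 × 0.90 × 0.74 = 0.3397
  σ(I1,I4) = 0.50 × 0.90 × 1.34 = 0.6030
  σ(I2,I3) = 0.16 × 1.69 × 0.74 = 0.2001
  σ(I2,I4) = 0.23 × 1.69 × 1.34 = 0.5209
  σ(I3,I4) = 0.68 × 0.74 × 1.34 = 0.6743
σ²_T = Σσ²ᵢ + 2·Σσ_ij = 6.0093 + 2 × 2.6270 = 11.2633
α = (4/3)·(1 − 6.0093/11.2633) = 0.622

Cronbach's α = 0.622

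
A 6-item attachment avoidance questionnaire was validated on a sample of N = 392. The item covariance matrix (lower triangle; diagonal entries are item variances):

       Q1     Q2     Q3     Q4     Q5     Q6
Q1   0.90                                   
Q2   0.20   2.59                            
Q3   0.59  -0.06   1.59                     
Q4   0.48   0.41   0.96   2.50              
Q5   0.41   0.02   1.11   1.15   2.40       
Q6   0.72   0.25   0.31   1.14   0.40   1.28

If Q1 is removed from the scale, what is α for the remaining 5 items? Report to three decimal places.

α = 0.654

Remaining items: Q2, Q3, Q4, Q5, Q6 (k = 5).
ΣVar(i) = 2.59 + 1.59 + 2.50 + 2.40 + 1.28 = 10.36
total variance = 10.36 + 2 × 5.69 = 21.74
α (item deleted) = (5/4)·(1 − 10.36/21.74) = 0.654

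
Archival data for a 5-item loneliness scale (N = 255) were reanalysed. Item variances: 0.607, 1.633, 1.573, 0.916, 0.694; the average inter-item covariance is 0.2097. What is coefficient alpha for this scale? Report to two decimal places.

ΣVar(i) = 0.607 + 1.633 + 1.573 + 0.916 + 0.694 = 5.423
Sum of the 10 distinct covariances = 10 × 0.2097 = 2.0970
total variance = ΣVar(i) + 2·Σcov = 5.423 + 2 × 2.0970 = 9.6170
α = (5/4)·(1 − 5.423/9.6170) = 0.55

α = 0.55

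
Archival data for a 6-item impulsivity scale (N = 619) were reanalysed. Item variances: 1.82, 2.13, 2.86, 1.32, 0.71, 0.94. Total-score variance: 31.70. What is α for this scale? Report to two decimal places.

α = 0.83

Σσ²ᵢ = 1.82 + 2.13 + 2.86 + 1.32 + 0.71 + 0.94 = 9.78
α = (k/(k−1))·(1 − Σσ²ᵢ/total variance) = (6/5)·(1 − 9.78/31.70) = 0.83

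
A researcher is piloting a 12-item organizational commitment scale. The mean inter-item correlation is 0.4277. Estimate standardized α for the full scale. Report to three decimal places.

α = 0.900

Standardized α = k·r̄ / (1 + (k−1)·r̄) = 12 × 0.4277 / (1 + 11 × 0.4277)
  = 5.1324 / 5.7047 = 0.900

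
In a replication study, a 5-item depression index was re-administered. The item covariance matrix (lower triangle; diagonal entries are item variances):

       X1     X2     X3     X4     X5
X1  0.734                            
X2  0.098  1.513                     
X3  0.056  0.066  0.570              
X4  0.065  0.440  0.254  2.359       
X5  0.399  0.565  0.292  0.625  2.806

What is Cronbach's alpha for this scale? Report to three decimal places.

ΣVar(i) = 0.734 + 1.513 + 0.570 + 2.359 + 2.806 = 7.982
Sum of the distinct covariances = 2.860
σ²_T = 7.982 + 2 × 2.860 = 13.702
α = (k/(k−1))·(1 − ΣVar(i)/σ²_T) = (5/4)·(1 − 7.982/13.702) = 0.522

Cronbach's alpha = 0.522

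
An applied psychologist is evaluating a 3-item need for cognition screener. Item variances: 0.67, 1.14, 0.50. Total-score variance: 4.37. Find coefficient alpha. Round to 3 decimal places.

coefficient alpha = 0.707

Σσᵢ² = 0.67 + 1.14 + 0.50 = 2.31
α = (k/(k−1))·(1 − Σσᵢ²/σ²_total) = (3/2)·(1 − 2.31/4.37) = 0.707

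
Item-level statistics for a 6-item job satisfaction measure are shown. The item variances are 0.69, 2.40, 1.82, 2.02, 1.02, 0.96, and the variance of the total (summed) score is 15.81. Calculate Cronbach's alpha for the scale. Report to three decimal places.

Cronbach's alpha = 0.524

ΣVar(i) = 0.69 + 2.40 + 1.82 + 2.02 + 1.02 + 0.96 = 8.91
α = (k/(k−1))·(1 − ΣVar(i)/total variance) = (6/5)·(1 − 8.91/15.81) = 0.524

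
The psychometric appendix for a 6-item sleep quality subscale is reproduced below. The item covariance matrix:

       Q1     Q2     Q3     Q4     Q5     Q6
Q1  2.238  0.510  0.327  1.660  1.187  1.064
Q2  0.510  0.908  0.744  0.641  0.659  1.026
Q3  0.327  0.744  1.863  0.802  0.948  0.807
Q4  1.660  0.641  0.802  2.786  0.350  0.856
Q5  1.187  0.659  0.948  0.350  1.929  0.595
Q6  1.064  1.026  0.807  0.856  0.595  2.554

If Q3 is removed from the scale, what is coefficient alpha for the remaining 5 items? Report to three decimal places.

coefficient alpha = 0.777

Remaining items: Q1, Q2, Q4, Q5, Q6 (k = 5).
sum of item variances = 2.238 + 0.908 + 2.786 + 1.929 + 2.554 = 10.415
total variance = 10.415 + 2 × 8.548 = 27.511
α (item deleted) = (5/4)·(1 − 10.415/27.511) = 0.777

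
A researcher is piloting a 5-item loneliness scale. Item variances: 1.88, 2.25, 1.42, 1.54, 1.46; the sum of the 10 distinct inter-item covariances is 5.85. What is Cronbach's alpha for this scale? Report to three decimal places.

Σσᵢ² = 1.88 + 2.25 + 1.42 + 1.54 + 1.46 = 8.55
Sum of distinct covariances = 5.85
σ²_T = Σσᵢ² + 2·Σcov = 8.55 + 2 × 5.85 = 20.25
α = (5/4)·(1 − 8.55/20.25) = 0.722

Cronbach's alpha = 0.722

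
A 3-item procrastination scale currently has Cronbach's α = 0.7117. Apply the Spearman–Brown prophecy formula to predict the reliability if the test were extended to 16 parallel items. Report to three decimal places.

Length factor m = 16/3 = 5.3333
α' = m·α / (1 + (m−1)·α)
   = 16/3 × 0.7117 / (1 + (16/3 − 1) × 0.7117)
   = 3.7957 / 4.0840 = 0.929

predicted reliability = 0.929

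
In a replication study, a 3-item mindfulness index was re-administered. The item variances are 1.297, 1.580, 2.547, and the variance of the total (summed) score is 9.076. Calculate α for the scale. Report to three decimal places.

α = 0.604

Σσᵢ² = 1.297 + 1.580 + 2.547 = 5.424
α = (k/(k−1))·(1 − Σσᵢ²/σ²_total) = (3/2)·(1 − 5.424/9.076) = 0.604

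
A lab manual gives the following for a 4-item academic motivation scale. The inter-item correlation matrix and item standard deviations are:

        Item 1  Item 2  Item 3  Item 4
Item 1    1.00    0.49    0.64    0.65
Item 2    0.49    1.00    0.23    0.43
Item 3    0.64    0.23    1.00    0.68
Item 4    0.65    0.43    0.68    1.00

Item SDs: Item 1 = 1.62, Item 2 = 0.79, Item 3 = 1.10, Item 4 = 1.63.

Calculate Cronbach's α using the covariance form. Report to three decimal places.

Σσ²ᵢ = 1.62² + 0.79² + 1.10² + 1.63² = 7.1154
Covariances σ_ij = r_ij · s_i · s_j:
  σ(Item 1,Item 2) = 0.49 × 1.62 × 0.79 = 0.6271
  σ(Item 1,Item 3) = 0.64 × 1.62 × 1.10 = 1.1405
  σ(Item 1,Item 4) = 0.65 × 1.62 × 1.63 = 1.7164
  σ(Item 2,Item 3) = 0.23 × 0.79 × 1.10 = 0.1999
  σ(Item 2,Item 4) = 0.43 × 0.79 × 1.63 = 0.5537
  σ(Item 3,Item 4) = 0.68 × 1.10 × 1.63 = 1.2192
σ²_T = Σσ²ᵢ + 2·Σσ_ij = 7.1154 + 2 × 5.4568 = 18.0290
α = (4/3)·(1 − 7.1154/18.0290) = 0.807

Cronbach's α = 0.807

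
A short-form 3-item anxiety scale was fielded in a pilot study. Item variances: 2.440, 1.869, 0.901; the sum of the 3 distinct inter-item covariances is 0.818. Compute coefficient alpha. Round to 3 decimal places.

Σσ²ᵢ = 2.440 + 1.869 + 0.901 = 5.210
Sum of distinct covariances = 0.818
total variance = Σσ²ᵢ + 2·Σcov = 5.210 + 2 × 0.818 = 6.846
α = (3/2)·(1 − 5.210/6.846) = 0.358

coefficient alpha = 0.358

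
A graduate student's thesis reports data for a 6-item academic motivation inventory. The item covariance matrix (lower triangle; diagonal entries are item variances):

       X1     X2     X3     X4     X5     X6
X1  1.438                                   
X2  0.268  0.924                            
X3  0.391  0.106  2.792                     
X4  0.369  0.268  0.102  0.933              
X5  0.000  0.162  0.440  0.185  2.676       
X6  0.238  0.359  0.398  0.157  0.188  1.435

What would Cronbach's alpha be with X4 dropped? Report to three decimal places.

Cronbach's alpha = 0.444

Remaining items: X1, X2, X3, X5, X6 (k = 5).
Σσ²ᵢ = 1.438 + 0.924 + 2.792 + 2.676 + 1.435 = 9.265
total variance = 9.265 + 2 × 2.550 = 14.365
α (item deleted) = (5/4)·(1 − 9.265/14.365) = 0.444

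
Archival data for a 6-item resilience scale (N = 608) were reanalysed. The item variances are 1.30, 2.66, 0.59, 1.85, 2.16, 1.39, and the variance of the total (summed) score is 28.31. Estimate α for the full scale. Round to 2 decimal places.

α = 0.78

Σσᵢ² = 1.30 + 2.66 + 0.59 + 1.85 + 2.16 + 1.39 = 9.95
α = (k/(k−1))·(1 − Σσᵢ²/total variance) = (6/5)·(1 − 9.95/28.31) = 0.78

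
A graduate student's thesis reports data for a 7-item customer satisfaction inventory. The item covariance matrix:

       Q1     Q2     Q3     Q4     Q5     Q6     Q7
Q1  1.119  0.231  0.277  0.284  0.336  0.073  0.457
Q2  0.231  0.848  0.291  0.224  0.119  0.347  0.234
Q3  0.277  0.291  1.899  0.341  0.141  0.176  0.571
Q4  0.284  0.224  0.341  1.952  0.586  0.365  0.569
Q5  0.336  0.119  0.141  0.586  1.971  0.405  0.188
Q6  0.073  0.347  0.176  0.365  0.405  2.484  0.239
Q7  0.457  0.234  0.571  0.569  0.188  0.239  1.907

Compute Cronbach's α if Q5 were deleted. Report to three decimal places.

Cronbach's α = 0.574

Remaining items: Q1, Q2, Q3, Q4, Q6, Q7 (k = 6).
sum of item variances = 1.119 + 0.848 + 1.899 + 1.952 + 2.484 + 1.907 = 10.209
σ²_total = 10.209 + 2 × 4.679 = 19.567
α (item deleted) = (6/5)·(1 − 10.209/19.567) = 0.574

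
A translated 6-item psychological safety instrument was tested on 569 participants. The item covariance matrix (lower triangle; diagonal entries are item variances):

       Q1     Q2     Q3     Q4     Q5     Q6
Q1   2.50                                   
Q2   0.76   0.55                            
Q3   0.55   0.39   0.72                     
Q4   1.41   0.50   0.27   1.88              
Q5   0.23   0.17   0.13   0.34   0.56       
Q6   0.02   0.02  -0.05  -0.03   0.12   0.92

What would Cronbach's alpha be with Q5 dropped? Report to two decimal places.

Cronbach's alpha = 0.67

Remaining items: Q1, Q2, Q3, Q4, Q6 (k = 5).
Σσᵢ² = 2.50 + 0.55 + 0.72 + 1.88 + 0.92 = 6.57
Var(T) = 6.57 + 2 × 3.84 = 14.25
α (item deleted) = (5/4)·(1 − 6.57/14.25) = 0.67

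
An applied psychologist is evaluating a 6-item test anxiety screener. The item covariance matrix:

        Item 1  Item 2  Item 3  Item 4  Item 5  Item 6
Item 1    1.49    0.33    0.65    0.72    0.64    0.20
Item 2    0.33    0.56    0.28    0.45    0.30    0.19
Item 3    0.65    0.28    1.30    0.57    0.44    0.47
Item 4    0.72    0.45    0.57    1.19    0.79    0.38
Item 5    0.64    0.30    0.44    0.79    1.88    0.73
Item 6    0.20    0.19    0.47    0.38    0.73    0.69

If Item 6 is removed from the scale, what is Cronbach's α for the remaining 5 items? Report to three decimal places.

Remaining items: Item 1, Item 2, Item 3, Item 4, Item 5 (k = 5).
ΣVar(i) = 1.49 + 0.56 + 1.30 + 1.19 + 1.88 = 6.42
σ²_T = 6.42 + 2 × 5.17 = 16.76
α (item deleted) = (5/4)·(1 − 6.42/16.76) = 0.771

Cronbach's α = 0.771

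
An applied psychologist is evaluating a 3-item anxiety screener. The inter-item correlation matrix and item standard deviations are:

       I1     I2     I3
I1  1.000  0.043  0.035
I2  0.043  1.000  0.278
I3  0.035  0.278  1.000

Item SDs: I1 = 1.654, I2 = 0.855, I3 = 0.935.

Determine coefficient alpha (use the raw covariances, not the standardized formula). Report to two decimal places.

α = 0.20

Σσ²ᵢ = 1.654² + 0.855² + 0.935² = 4.3410
Covariances σ_ij = r_ij · s_i · s_j:
  σ(I1,I2) = 0.043 × 1.654 × 0.855 = 0.0608
  σ(I1,I3) = 0.035 × 1.654 × 0.935 = 0.0541
  σ(I2,I3) = 0.278 × 0.855 × 0.935 = 0.2222
σ²_T = Σσ²ᵢ + 2·Σσ_ij = 4.3410 + 2 × 0.3371 = 5.0152
α = (3/2)·(1 − 4.3410/5.0152) = 0.20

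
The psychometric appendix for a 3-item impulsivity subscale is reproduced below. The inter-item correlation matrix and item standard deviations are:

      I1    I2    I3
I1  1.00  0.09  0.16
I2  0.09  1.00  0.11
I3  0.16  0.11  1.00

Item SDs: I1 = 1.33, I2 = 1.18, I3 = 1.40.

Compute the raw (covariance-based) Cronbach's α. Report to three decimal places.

Cronbach's α = 0.293

Σσ²ᵢ = 1.33² + 1.18² + 1.40² = 5.1213
Covariances σ_ij = r_ij · s_i · s_j:
  σ(I1,I2) = 0.09 × 1.33 × 1.18 = 0.1412
  σ(I1,I3) = 0.16 × 1.33 × 1.40 = 0.2979
  σ(I2,I3) = 0.11 × 1.18 × 1.40 = 0.1817
σ²_T = Σσ²ᵢ + 2·Σσ_ij = 5.1213 + 2 × 0.6208 = 6.3629
α = (3/2)·(1 − 5.1213/6.3629) = 0.293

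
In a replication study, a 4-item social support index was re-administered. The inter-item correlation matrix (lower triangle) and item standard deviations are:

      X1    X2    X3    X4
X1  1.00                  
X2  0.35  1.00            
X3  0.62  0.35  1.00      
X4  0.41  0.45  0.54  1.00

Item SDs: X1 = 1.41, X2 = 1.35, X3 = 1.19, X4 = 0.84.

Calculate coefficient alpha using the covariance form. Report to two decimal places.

α = 0.75

Σσ²ᵢ = 1.41² + 1.35² + 1.19² + 0.84² = 5.9323
Covariances σ_ij = r_ij · s_i · s_j:
  σ(X1,X2) = 0.35 × 1.41 × 1.35 = 0.6662
  σ(X1,X3) = 0.62 × 1.41 × 1.19 = 1.0403
  σ(X1,X4) = 0.41 × 1.41 × 0.84 = 0.4856
  σ(X2,X3) = 0.35 × 1.35 × 1.19 = 0.5623
  σ(X2,X4) = 0.45 × 1.35 × 0.84 = 0.5103
  σ(X3,X4) = 0.54 × 1.19 × 0.84 = 0.5398
σ²_T = Σσ²ᵢ + 2·Σσ_ij = 5.9323 + 2 × 3.8045 = 13.5413
α = (4/3)·(1 − 5.9323/13.5413) = 0.75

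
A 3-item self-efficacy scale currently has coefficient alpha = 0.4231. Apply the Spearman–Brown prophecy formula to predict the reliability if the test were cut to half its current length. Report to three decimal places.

predicted reliability = 0.268

Length factor m = 1/2
α' = m·α / (1 − (1−m)·α)
   = 1/2 × 0.4231 / (1 − (1 − 1/2) × 0.4231)
   = 0.2115 / 0.7884 = 0.268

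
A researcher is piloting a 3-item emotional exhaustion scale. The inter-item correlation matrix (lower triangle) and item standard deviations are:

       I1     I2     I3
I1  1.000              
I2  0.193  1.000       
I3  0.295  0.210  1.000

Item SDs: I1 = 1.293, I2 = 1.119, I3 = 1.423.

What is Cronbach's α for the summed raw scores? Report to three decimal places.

Σσ²ᵢ = 1.293² + 1.119² + 1.423² = 4.9489
Covariances σ_ij = r_ij · s_i · s_j:
  σ(I1,I2) = 0.193 × 1.293 × 1.119 = 0.2792
  σ(I1,I3) = 0.295 × 1.293 × 1.423 = 0.5428
  σ(I2,I3) = 0.210 × 1.119 × 1.423 = 0.3344
σ²_T = Σσ²ᵢ + 2·Σσ_ij = 4.9489 + 2 × 1.1564 = 7.2617
α = (3/2)·(1 − 4.9489/7.2617) = 0.478

α = 0.478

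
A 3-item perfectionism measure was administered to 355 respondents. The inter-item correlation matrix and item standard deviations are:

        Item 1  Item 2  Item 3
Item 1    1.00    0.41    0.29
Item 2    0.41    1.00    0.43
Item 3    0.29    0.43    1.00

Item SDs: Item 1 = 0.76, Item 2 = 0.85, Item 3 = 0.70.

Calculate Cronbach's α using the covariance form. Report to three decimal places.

Cronbach's α = 0.645

Σσ²ᵢ = 0.76² + 0.85² + 0.70² = 1.7901
Covariances σ_ij = r_ij · s_i · s_j:
  σ(Item 1,Item 2) = 0.41 × 0.76 × 0.85 = 0.2649
  σ(Item 1,Item 3) = 0.29 × 0.76 × 0.70 = 0.1543
  σ(Item 2,Item 3) = 0.43 × 0.85 × 0.70 = 0.2558
σ²_T = Σσ²ᵢ + 2·Σσ_ij = 1.7901 + 2 × 0.6750 = 3.1401
α = (3/2)·(1 − 1.7901/3.1401) = 0.645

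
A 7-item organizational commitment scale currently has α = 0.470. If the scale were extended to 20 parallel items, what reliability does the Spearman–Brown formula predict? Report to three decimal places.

predicted reliability = 0.717

Length factor m = 20/7 = 2.8571
α' = m·α / (1 + (m−1)·α)
   = 20/7 × 0.470 / (1 + (20/7 − 1) × 0.470)
   = 1.3429 / 1.8729 = 0.717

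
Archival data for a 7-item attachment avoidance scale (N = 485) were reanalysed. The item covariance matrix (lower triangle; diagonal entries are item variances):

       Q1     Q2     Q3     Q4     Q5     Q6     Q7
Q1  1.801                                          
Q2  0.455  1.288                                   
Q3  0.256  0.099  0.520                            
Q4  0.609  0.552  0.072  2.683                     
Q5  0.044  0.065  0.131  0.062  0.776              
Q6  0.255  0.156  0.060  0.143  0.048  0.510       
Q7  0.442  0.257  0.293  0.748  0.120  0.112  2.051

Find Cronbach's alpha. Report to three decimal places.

Σσ²ᵢ = 1.801 + 1.288 + 0.520 + 2.683 + 0.776 + 0.510 + 2.051 = 9.629
Σ_{i<j} σ_ij = 4.979
total variance = 9.629 + 2 × 4.979 = 19.587
α = (k/(k−1))·(1 − Σσ²ᵢ/total variance) = (7/6)·(1 − 9.629/19.587) = 0.593

Cronbach's alpha = 0.593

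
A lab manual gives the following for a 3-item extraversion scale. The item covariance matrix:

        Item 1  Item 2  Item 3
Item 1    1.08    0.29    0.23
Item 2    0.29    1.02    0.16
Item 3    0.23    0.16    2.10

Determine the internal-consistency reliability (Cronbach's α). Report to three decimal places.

Σσᵢ² = 1.08 + 1.02 + 2.10 = 4.20
Σ_{i<j} σ_ij = 0.68
total variance = 4.20 + 2 × 0.68 = 5.56
α = (k/(k−1))·(1 − Σσᵢ²/total variance) = (3/2)·(1 − 4.20/5.56) = 0.367

α = 0.367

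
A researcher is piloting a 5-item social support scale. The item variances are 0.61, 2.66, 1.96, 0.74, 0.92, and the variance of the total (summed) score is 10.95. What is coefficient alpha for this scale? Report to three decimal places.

α = 0.463

Σσ²ᵢ = 0.61 + 2.66 + 1.96 + 0.74 + 0.92 = 6.89
α = (k/(k−1))·(1 − Σσ²ᵢ/σ²_total) = (5/4)·(1 − 6.89/10.95) = 0.463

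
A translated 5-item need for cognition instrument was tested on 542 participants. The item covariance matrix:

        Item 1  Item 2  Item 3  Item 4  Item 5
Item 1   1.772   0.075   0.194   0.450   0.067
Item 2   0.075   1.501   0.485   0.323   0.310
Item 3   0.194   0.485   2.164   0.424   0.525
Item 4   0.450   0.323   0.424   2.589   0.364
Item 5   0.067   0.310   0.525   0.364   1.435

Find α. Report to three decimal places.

sum of item variances = 1.772 + 1.501 + 2.164 + 2.589 + 1.435 = 9.461
Sum of off-diagonal covariances = 3.217
σ²_total = 9.461 + 2 × 3.217 = 15.895
α = (k/(k−1))·(1 − sum of item variances/σ²_total) = (5/4)·(1 − 9.461/15.895) = 0.506

α = 0.506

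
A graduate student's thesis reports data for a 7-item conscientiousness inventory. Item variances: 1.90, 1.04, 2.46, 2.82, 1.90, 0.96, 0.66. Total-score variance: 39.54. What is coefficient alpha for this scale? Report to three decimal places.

α = 0.820

ΣVar(i) = 1.90 + 1.04 + 2.46 + 2.82 + 1.90 + 0.96 + 0.66 = 11.74
α = (k/(k−1))·(1 − ΣVar(i)/total variance) = (7/6)·(1 − 11.74/39.54) = 0.820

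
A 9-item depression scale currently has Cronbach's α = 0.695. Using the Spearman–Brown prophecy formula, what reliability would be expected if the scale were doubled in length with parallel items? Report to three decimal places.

predicted reliability = 0.820

Length factor m = 2
α' = m·α / (1 + (m−1)·α)
   = 2 × 0.695 / (1 + (2 − 1) × 0.695)
   = 1.3900 / 1.6950 = 0.820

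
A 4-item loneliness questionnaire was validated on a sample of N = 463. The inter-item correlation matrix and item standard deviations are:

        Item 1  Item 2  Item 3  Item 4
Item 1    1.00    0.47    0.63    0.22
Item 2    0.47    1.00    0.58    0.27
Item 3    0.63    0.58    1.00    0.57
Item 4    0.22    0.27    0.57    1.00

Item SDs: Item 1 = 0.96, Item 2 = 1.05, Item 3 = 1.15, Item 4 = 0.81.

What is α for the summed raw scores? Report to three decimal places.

Σσ²ᵢ = 0.96² + 1.05² + 1.15² + 0.81² = 4.0027
Covariances σ_ij = r_ij · s_i · s_j:
  σ(Item 1,Item 2) = 0.47 × 0.96 × 1.05 = 0.4738
  σ(Item 1,Item 3) = 0.63 × 0.96 × 1.15 = 0.6955
  σ(Item 1,Item 4) = 0.22 × 0.96 × 0.81 = 0.1711
  σ(Item 2,Item 3) = 0.58 × 1.05 × 1.15 = 0.7003
  σ(Item 2,Item 4) = 0.27 × 1.05 × 0.81 = 0.2296
  σ(Item 3,Item 4) = 0.57 × 1.15 × 0.81 = 0.5310
σ²_T = Σσ²ᵢ + 2·Σσ_ij = 4.0027 + 2 × 2.8013 = 9.6053
α = (4/3)·(1 − 4.0027/9.6053) = 0.778

α = 0.778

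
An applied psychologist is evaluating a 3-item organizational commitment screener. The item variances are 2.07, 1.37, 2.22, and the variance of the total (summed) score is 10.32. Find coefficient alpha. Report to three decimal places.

ΣVar(i) = 2.07 + 1.37 + 2.22 = 5.66
α = (k/(k−1))·(1 − ΣVar(i)/Var(T)) = (3/2)·(1 − 5.66/10.32) = 0.677

α = 0.677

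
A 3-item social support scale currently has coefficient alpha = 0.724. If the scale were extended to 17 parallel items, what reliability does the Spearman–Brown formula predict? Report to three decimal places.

Length factor m = 17/3 = 5.6667
α' = m·α / (1 + (m−1)·α)
   = 17/3 × 0.724 / (1 + (17/3 − 1) × 0.724)
   = 4.1027 / 4.3787 = 0.937

predicted reliability = 0.937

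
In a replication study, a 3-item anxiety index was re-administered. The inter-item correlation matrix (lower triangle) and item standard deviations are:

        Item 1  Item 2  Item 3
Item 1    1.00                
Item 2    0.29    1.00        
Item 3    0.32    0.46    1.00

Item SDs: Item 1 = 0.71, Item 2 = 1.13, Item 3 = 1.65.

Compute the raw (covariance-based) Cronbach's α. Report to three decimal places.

Σσ²ᵢ = 0.71² + 1.13² + 1.65² = 4.5035
Covariances σ_ij = r_ij · s_i · s_j:
  σ(Item 1,Item 2) = 0.29 × 0.71 × 1.13 = 0.2327
  σ(Item 1,Item 3) = 0.32 × 0.71 × 1.65 = 0.3749
  σ(Item 2,Item 3) = 0.46 × 1.13 × 1.65 = 0.8577
σ²_T = Σσ²ᵢ + 2·Σσ_ij = 4.5035 + 2 × 1.4653 = 7.4341
α = (3/2)·(1 − 4.5035/7.4341) = 0.591

α = 0.591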